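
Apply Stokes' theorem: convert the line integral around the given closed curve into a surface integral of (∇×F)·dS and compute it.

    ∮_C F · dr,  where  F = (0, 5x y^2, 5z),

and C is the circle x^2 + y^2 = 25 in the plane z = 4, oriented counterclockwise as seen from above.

Let S be the flat disk x^2 + y^2 ≤ 25 in the plane z = 4, with upward unit normal n̂ = ẑ. By Stokes' theorem,

    ∮_C F · dr = ∬_S (∇ × F) · n̂ dS = ∬_D (curl F)_z dA,

where D is the disk x^2 + y^2 ≤ 25.

Compute the curl of F = (0, 5x y^2, 5z):
    (∇ × F)_x = ∂F_z/∂y - ∂F_y/∂z = 0,
    (∇ × F)_y = ∂F_x/∂z - ∂F_z/∂x = 0,
    (∇ × F)_z = ∂F_y/∂x - ∂F_x/∂y = 5y^2.

On z = 4, (curl F)_z = 5y^2.

Convert to polar (x = r cos θ, y = r sin θ, dA = r dr dθ); the integrand becomes 5r^2sin(θ)^2, so

    ∬_D (curl F)_z dA = ∫_0^{2π} ∫_0^{5} (5r^2sin(θ)^2) · r dr dθ.

Inner (r from 0 to 5): 3125sin(θ)^2/4.
Outer (θ from 0 to 2π): 3125π/4.

Therefore ∮_C F · dr = 3125π/4.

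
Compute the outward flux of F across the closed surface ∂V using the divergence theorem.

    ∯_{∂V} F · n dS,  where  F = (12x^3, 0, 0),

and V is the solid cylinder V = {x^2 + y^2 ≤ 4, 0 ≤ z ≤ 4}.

By the divergence theorem,

    ∯_{∂V} F · n dS = ∭_V (∇ · F) dV.

Compute the divergence:
    ∇ · F = ∂F_x/∂x + ∂F_y/∂y + ∂F_z/∂z = 36x^2 + 0 + 0 = 36x^2.

In cylindrical coordinates, x = r cos(θ), y = r sin(θ), z = z, dV = r dr dθ dz, with 0 ≤ r ≤ 2, 0 ≤ θ ≤ 2π, 0 ≤ z ≤ 4.

The integrand, after substitution and multiplying by the volume element, becomes (36r^2cos(θ)^2) · r, so

    ∭_V (∇·F) dV = ∫_0^{2π} ∫_0^{2} ∫_0^{4} (36r^2cos(θ)^2) · r dz dr dθ.

Inner (z from 0 to 4): 144r^3cos(θ)^2.
Middle (r from 0 to 2): 576cos(θ)^2.
Outer (θ from 0 to 2π): 576π.

Therefore ∯_{∂V} F · n dS = 576π.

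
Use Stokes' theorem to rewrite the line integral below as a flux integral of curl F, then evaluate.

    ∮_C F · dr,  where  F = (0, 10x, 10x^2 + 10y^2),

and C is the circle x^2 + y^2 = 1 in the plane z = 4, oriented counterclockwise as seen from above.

Let S be the flat disk x^2 + y^2 ≤ 1 in the plane z = 4, with upward unit normal n̂ = ẑ. By Stokes' theorem,

    ∮_C F · dr = ∬_S (∇ × F) · n̂ dS = ∬_D (curl F)_z dA,

where D is the disk x^2 + y^2 ≤ 1.

Compute the curl of F = (0, 10x, 10x^2 + 10y^2):
    (∇ × F)_x = ∂F_z/∂y - ∂F_y/∂z = 20y,
    (∇ × F)_y = ∂F_x/∂z - ∂F_z/∂x = -20x,
    (∇ × F)_z = ∂F_y/∂x - ∂F_x/∂y = 10.

On z = 4, (curl F)_z = 10.

Convert to polar (x = r cos θ, y = r sin θ, dA = r dr dθ); the integrand becomes 10, so

    ∬_D (curl F)_z dA = ∫_0^{2π} ∫_0^{1} (10) · r dr dθ.

Inner (r from 0 to 1): 5.
Outer (θ from 0 to 2π): 10π.

Therefore ∮_C F · dr = 10π.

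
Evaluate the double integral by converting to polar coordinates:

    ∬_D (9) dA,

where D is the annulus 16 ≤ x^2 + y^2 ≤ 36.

The region D is 4 ≤ r ≤ 6, 0 ≤ θ ≤ 2π in polar coordinates, where x = r cos(θ), y = r sin(θ), and dA = r dr dθ.

Under the substitution, the integrand becomes 9, so

    ∬_D (9) dA = ∫_{0}^{2π} ∫_{4}^{6} (9) · r dr dθ.

Inner integral (in r): ∫_{4}^{6} (9) · r dr = 90.

Outer integral (in θ): ∫_{0}^{2π} (90) dθ = 180π.

Therefore ∬_D (9) dA = 180π.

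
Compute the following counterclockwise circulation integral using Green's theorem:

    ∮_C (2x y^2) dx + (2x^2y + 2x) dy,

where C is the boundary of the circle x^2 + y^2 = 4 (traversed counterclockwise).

Green's theorem converts the closed line integral into a double integral over the enclosed region D:

    ∮_C P dx + Q dy = ∬_D (∂Q/∂x - ∂P/∂y) dA.

Here P = 2x y^2, Q = 2x^2y + 2x, so

    ∂Q/∂x = 4x y + 2,    ∂P/∂y = 4x y,
    ∂Q/∂x - ∂P/∂y = 2.

D is the region x^2 + y^2 ≤ 4. Evaluating the double integral:

In polar coordinates (x = r cos θ, y = r sin θ, dA = r dr dθ) the integrand becomes 2, so

    ∬_D (2) dA = ∫_0^{2π} ∫_0^{2} (2) · r dr dθ.

Inner (r from 0 to 2): 4.
Outer (θ from 0 to 2π): 8π.

Therefore ∮_C P dx + Q dy = 8π.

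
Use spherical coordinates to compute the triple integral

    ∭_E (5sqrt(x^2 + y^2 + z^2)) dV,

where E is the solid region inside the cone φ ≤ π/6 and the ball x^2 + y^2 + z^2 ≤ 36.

In spherical coordinates, x = ρ sin(φ) cos(θ), y = ρ sin(φ) sin(θ), z = ρ cos(φ), and dV = ρ^2 sin(φ) dρ dφ dθ.

The integrand becomes 5ρ, so

    ∭_E (5sqrt(x^2 + y^2 + z^2)) dV = ∫_{0}^{2π} ∫_{0}^{π/6} ∫_{0}^{6} (5ρ) · ρ^2 sin(φ) dρ dφ dθ.

Inner (ρ): 1620sin(φ).
Middle (φ): 1620 - 810sqrt(3).
Outer (θ): 1620π (2 - sqrt(3)).

Therefore the triple integral equals 1620π (2 - sqrt(3)).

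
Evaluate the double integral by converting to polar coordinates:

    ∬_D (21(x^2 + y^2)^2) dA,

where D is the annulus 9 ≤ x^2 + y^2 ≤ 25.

The region D is 3 ≤ r ≤ 5, 0 ≤ θ ≤ 2π in polar coordinates, where x = r cos(θ), y = r sin(θ), and dA = r dr dθ.

Under the substitution, the integrand becomes 21r^4, so

    ∬_D (21(x^2 + y^2)^2) dA = ∫_{0}^{2π} ∫_{3}^{5} (21r^4) · r dr dθ.

Inner integral (in r): ∫_{3}^{5} (21r^4) · r dr = 52136.

Outer integral (in θ): ∫_{0}^{2π} (52136) dθ = 104272π.

Therefore ∬_D (21(x^2 + y^2)^2) dA = 104272π.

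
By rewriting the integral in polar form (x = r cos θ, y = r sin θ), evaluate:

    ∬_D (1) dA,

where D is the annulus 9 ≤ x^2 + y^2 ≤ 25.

The region D is 3 ≤ r ≤ 5, 0 ≤ θ ≤ 2π in polar coordinates, where x = r cos(θ), y = r sin(θ), and dA = r dr dθ.

Under the substitution, the integrand becomes 1, so

    ∬_D (1) dA = ∫_{0}^{2π} ∫_{3}^{5} (1) · r dr dθ.

Inner integral (in r): ∫_{3}^{5} (1) · r dr = 8.

Outer integral (in θ): ∫_{0}^{2π} (8) dθ = 16π.

Therefore ∬_D (1) dA = 16π.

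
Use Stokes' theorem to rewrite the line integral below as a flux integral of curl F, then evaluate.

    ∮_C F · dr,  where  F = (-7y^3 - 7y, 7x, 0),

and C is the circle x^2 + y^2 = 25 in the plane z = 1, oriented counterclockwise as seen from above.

Let S be the flat disk x^2 + y^2 ≤ 25 in the plane z = 1, with upward unit normal n̂ = ẑ. By Stokes' theorem,

    ∮_C F · dr = ∬_S (∇ × F) · n̂ dS = ∬_D (curl F)_z dA,

where D is the disk x^2 + y^2 ≤ 25.

Compute the curl of F = (-7y^3 - 7y, 7x, 0):
    (∇ × F)_x = ∂F_z/∂y - ∂F_y/∂z = 0,
    (∇ × F)_y = ∂F_x/∂z - ∂F_z/∂x = 0,
    (∇ × F)_z = ∂F_y/∂x - ∂F_x/∂y = 21y^2 + 14.

On z = 1, (curl F)_z = 21y^2 + 14.

Convert to polar (x = r cos θ, y = r sin θ, dA = r dr dθ); the integrand becomes 21r^2sin(θ)^2 + 14, so

    ∬_D (curl F)_z dA = ∫_0^{2π} ∫_0^{5} (21r^2sin(θ)^2 + 14) · r dr dθ.

Inner (r from 0 to 5): 13125sin(θ)^2/4 + 175.
Outer (θ from 0 to 2π): 14525π/4.

Therefore ∮_C F · dr = 14525π/4.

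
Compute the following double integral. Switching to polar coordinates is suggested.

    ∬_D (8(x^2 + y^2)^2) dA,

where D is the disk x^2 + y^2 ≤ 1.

The region D is 0 ≤ r ≤ 1, 0 ≤ θ ≤ 2π in polar coordinates, where x = r cos(θ), y = r sin(θ), and dA = r dr dθ.

Under the substitution, the integrand becomes 8r^4, so

    ∬_D (8(x^2 + y^2)^2) dA = ∫_{0}^{2π} ∫_{0}^{1} (8r^4) · r dr dθ.

Inner integral (in r): ∫_{0}^{1} (8r^4) · r dr = 4/3.

Outer integral (in θ): ∫_{0}^{2π} (4/3) dθ = 8π/3.

Therefore ∬_D (8(x^2 + y^2)^2) dA = 8π/3.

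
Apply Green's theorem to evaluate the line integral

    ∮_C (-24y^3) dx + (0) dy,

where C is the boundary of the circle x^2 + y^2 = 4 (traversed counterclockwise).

Green's theorem converts the closed line integral into a double integral over the enclosed region D:

    ∮_C P dx + Q dy = ∬_D (∂Q/∂x - ∂P/∂y) dA.

Here P = -24y^3, Q = 0, so

    ∂Q/∂x = 0,    ∂P/∂y = -72y^2,
    ∂Q/∂x - ∂P/∂y = 72y^2.

D is the region x^2 + y^2 ≤ 4. Evaluating the double integral:

In polar coordinates (x = r cos θ, y = r sin θ, dA = r dr dθ) the integrand becomes 72r^2sin(θ)^2, so

    ∬_D (72y^2) dA = ∫_0^{2π} ∫_0^{2} (72r^2sin(θ)^2) · r dr dθ.

Inner (r from 0 to 2): 288sin(θ)^2.
Outer (θ from 0 to 2π): 288π.

Therefore ∮_C P dx + Q dy = 288π.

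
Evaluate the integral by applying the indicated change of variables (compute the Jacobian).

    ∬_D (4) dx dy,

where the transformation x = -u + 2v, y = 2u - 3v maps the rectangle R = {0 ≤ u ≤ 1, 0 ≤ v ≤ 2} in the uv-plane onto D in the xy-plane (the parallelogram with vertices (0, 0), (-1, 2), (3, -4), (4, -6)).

Compute the Jacobian determinant of (x, y) with respect to (u, v):

    ∂(x,y)/∂(u,v) = | -1  2 | = (-1)(-3) - (2)(2) = -1.
                   | 2  -3 |

Its absolute value is |J| = 1 (the area scaling factor).

Substituting x = -u + 2v, y = 2u - 3v into the integrand,

    4 → 4,

so the integral becomes

    ∬_R (4) · |J| du dv = ∫_0^1 ∫_0^2 (4) dv du.

Inner (v): 8.
Outer (u): 8.

Therefore ∬_D (4) dx dy = 8.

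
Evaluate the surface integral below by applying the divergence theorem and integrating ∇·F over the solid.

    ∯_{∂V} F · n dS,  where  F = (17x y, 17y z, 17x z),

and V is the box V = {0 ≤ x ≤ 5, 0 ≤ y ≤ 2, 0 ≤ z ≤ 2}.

By the divergence theorem,

    ∯_{∂V} F · n dS = ∭_V (∇ · F) dV.

Compute the divergence:
    ∇ · F = ∂F_x/∂x + ∂F_y/∂y + ∂F_z/∂z = 17y + 17z + 17x = 17x + 17y + 17z.

V is a rectangular box, so dV = dx dy dz with 0 ≤ x ≤ 5, 0 ≤ y ≤ 2, 0 ≤ z ≤ 2.

Integrate (17x + 17y + 17z) over V as an iterated integral:

    ∭_V (∇·F) dV = ∫_0^{5} ∫_0^{2} ∫_0^{2} (17x + 17y + 17z) dz dy dx.

Inner (z from 0 to 2): 34x + 34y + 34.
Middle (y from 0 to 2): 68x + 136.
Outer (x from 0 to 5): 1530.

Therefore ∯_{∂V} F · n dS = 1530.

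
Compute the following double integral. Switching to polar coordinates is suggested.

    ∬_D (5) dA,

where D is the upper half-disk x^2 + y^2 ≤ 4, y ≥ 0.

The region D is 0 ≤ r ≤ 2, 0 ≤ θ ≤ π in polar coordinates, where x = r cos(θ), y = r sin(θ), and dA = r dr dθ.

Under the substitution, the integrand becomes 5, so

    ∬_D (5) dA = ∫_{0}^{π} ∫_{0}^{2} (5) · r dr dθ.

Inner integral (in r): ∫_{0}^{2} (5) · r dr = 10.

Outer integral (in θ): ∫_{0}^{π} (10) dθ = 10π.

Therefore ∬_D (5) dA = 10π.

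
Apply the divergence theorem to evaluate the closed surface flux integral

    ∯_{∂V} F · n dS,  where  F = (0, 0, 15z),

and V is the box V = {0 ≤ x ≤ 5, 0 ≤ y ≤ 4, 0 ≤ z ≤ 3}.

By the divergence theorem,

    ∯_{∂V} F · n dS = ∭_V (∇ · F) dV.

Compute the divergence:
    ∇ · F = ∂F_x/∂x + ∂F_y/∂y + ∂F_z/∂z = 0 + 0 + 15 = 15.

V is a rectangular box, so dV = dx dy dz with 0 ≤ x ≤ 5, 0 ≤ y ≤ 4, 0 ≤ z ≤ 3.

Integrate (15) over V as an iterated integral:

    ∭_V (∇·F) dV = ∫_0^{5} ∫_0^{4} ∫_0^{3} (15) dz dy dx.

Inner (z from 0 to 3): 45.
Middle (y from 0 to 4): 180.
Outer (x from 0 to 5): 900.

Therefore ∯_{∂V} F · n dS = 900.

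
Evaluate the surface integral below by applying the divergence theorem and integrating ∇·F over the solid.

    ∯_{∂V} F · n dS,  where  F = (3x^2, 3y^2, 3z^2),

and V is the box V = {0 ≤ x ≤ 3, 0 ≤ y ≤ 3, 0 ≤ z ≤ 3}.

By the divergence theorem,

    ∯_{∂V} F · n dS = ∭_V (∇ · F) dV.

Compute the divergence:
    ∇ · F = ∂F_x/∂x + ∂F_y/∂y + ∂F_z/∂z = 6x + 6y + 6z.

V is a rectangular box, so dV = dx dy dz with 0 ≤ x ≤ 3, 0 ≤ y ≤ 3, 0 ≤ z ≤ 3.

Integrate (6x + 6y + 6z) over V as an iterated integral:

    ∭_V (∇·F) dV = ∫_0^{3} ∫_0^{3} ∫_0^{3} (6x + 6y + 6z) dz dy dx.

Inner (z from 0 to 3): 18x + 18y + 27.
Middle (y from 0 to 3): 54x + 162.
Outer (x from 0 to 3): 729.

Therefore ∯_{∂V} F · n dS = 729.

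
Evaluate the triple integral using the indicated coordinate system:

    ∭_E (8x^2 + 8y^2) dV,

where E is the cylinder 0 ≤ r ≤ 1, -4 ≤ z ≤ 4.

In cylindrical coordinates, x = r cos(θ), y = r sin(θ), z = z, and dV = r dr dθ dz.

The integrand becomes 8r^2, so

    ∭_E (8x^2 + 8y^2) dV = ∫_{0}^{2π} ∫_{0}^{1} ∫_{-4}^{4} (8r^2) · r dz dr dθ.

Inner (z): 64r^3.
Middle (r from 0 to 1): 16.
Outer (θ): 32π.

Therefore the triple integral equals 32π.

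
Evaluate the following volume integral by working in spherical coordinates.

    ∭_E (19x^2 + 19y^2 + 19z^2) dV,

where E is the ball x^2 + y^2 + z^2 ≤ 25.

In spherical coordinates, x = ρ sin(φ) cos(θ), y = ρ sin(φ) sin(θ), z = ρ cos(φ), and dV = ρ^2 sin(φ) dρ dφ dθ.

The integrand becomes 19ρ^2, so

    ∭_E (19x^2 + 19y^2 + 19z^2) dV = ∫_{0}^{2π} ∫_{0}^{π} ∫_{0}^{5} (19ρ^2) · ρ^2 sin(φ) dρ dφ dθ.

Inner (ρ): 11875sin(φ).
Middle (φ): 23750.
Outer (θ): 47500π.

Therefore the triple integral equals 47500π.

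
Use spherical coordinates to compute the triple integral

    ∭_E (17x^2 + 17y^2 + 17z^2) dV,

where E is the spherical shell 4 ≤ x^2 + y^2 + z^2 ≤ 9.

In spherical coordinates, x = ρ sin(φ) cos(θ), y = ρ sin(φ) sin(θ), z = ρ cos(φ), and dV = ρ^2 sin(φ) dρ dφ dθ.

The integrand becomes 17ρ^2, so

    ∭_E (17x^2 + 17y^2 + 17z^2) dV = ∫_{0}^{2π} ∫_{0}^{π} ∫_{2}^{3} (17ρ^2) · ρ^2 sin(φ) dρ dφ dθ.

Inner (ρ): 3587sin(φ)/5.
Middle (φ): 7174/5.
Outer (θ): 14348π/5.

Therefore the triple integral equals 14348π/5.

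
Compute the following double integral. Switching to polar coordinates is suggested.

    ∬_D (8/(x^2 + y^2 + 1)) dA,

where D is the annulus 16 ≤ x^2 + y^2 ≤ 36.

The region D is 4 ≤ r ≤ 6, 0 ≤ θ ≤ 2π in polar coordinates, where x = r cos(θ), y = r sin(θ), and dA = r dr dθ.

Under the substitution, the integrand becomes 8/(r^2 + 1), so

    ∬_D (8/(x^2 + y^2 + 1)) dA = ∫_{0}^{2π} ∫_{4}^{6} (8/(r^2 + 1)) · r dr dθ.

Inner integral (in r): ∫_{4}^{6} (8/(r^2 + 1)) · r dr = log(1874161/83521).

Outer integral (in θ): ∫_{0}^{2π} (log(1874161/83521)) dθ = log((1874161/83521)^(2π)).

Therefore ∬_D (8/(x^2 + y^2 + 1)) dA = log((1874161/83521)^(2π)).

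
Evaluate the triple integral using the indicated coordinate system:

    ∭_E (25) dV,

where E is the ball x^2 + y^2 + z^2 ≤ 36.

In spherical coordinates, x = ρ sin(φ) cos(θ), y = ρ sin(φ) sin(θ), z = ρ cos(φ), and dV = ρ^2 sin(φ) dρ dφ dθ.

The integrand becomes 25, so

    ∭_E (25) dV = ∫_{0}^{2π} ∫_{0}^{π} ∫_{0}^{6} (25) · ρ^2 sin(φ) dρ dφ dθ.

Inner (ρ): 1800sin(φ).
Middle (φ): 3600.
Outer (θ): 7200π.

Therefore the triple integral equals 7200π.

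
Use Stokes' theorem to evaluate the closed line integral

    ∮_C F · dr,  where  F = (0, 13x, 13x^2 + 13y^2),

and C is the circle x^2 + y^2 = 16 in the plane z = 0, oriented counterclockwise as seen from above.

Let S be the flat disk x^2 + y^2 ≤ 16 in the plane z = 0, with upward unit normal n̂ = ẑ. By Stokes' theorem,

    ∮_C F · dr = ∬_S (∇ × F) · n̂ dS = ∬_D (curl F)_z dA,

where D is the disk x^2 + y^2 ≤ 16.

Compute the curl of F = (0, 13x, 13x^2 + 13y^2):
    (∇ × F)_x = ∂F_z/∂y - ∂F_y/∂z = 26y,
    (∇ × F)_y = ∂F_x/∂z - ∂F_z/∂x = -26x,
    (∇ × F)_z = ∂F_y/∂x - ∂F_x/∂y = 13.

On z = 0, (curl F)_z = 13.

Convert to polar (x = r cos θ, y = r sin θ, dA = r dr dθ); the integrand becomes 13, so

    ∬_D (curl F)_z dA = ∫_0^{2π} ∫_0^{4} (13) · r dr dθ.

Inner (r from 0 to 4): 104.
Outer (θ from 0 to 2π): 208π.

Therefore ∮_C F · dr = 208π.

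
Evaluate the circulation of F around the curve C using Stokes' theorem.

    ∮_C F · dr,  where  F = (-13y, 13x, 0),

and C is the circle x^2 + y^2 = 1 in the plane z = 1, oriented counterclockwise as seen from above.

Let S be the flat disk x^2 + y^2 ≤ 1 in the plane z = 1, with upward unit normal n̂ = ẑ. By Stokes' theorem,

    ∮_C F · dr = ∬_S (∇ × F) · n̂ dS = ∬_D (curl F)_z dA,

where D is the disk x^2 + y^2 ≤ 1.

Compute the curl of F = (-13y, 13x, 0):
    (∇ × F)_x = ∂F_z/∂y - ∂F_y/∂z = 0,
    (∇ × F)_y = ∂F_x/∂z - ∂F_z/∂x = 0,
    (∇ × F)_z = ∂F_y/∂x - ∂F_x/∂y = 26.

On z = 1, (curl F)_z = 26.

Convert to polar (x = r cos θ, y = r sin θ, dA = r dr dθ); the integrand becomes 26, so

    ∬_D (curl F)_z dA = ∫_0^{2π} ∫_0^{1} (26) · r dr dθ.

Inner (r from 0 to 1): 13.
Outer (θ from 0 to 2π): 26π.

Therefore ∮_C F · dr = 26π.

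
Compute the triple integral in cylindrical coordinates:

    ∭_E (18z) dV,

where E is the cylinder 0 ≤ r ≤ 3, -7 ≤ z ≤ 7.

In cylindrical coordinates, x = r cos(θ), y = r sin(θ), z = z, and dV = r dr dθ dz.

The integrand becomes 18z, so

    ∭_E (18z) dV = ∫_{0}^{2π} ∫_{0}^{3} ∫_{-7}^{7} (18z) · r dz dr dθ.

Inner (z): 0.
Middle (r from 0 to 3): 0.
Outer (θ): 0.

Therefore the triple integral equals 0.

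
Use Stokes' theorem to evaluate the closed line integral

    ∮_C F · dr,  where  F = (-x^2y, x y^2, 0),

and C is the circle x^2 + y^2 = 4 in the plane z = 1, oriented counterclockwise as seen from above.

Let S be the flat disk x^2 + y^2 ≤ 4 in the plane z = 1, with upward unit normal n̂ = ẑ. By Stokes' theorem,

    ∮_C F · dr = ∬_S (∇ × F) · n̂ dS = ∬_D (curl F)_z dA,

where D is the disk x^2 + y^2 ≤ 4.

Compute the curl of F = (-x^2y, x y^2, 0):
    (∇ × F)_x = ∂F_z/∂y - ∂F_y/∂z = 0,
    (∇ × F)_y = ∂F_x/∂z - ∂F_z/∂x = 0,
    (∇ × F)_z = ∂F_y/∂x - ∂F_x/∂y = x^2 + y^2.

On z = 1, (curl F)_z = x^2 + y^2.

Convert to polar (x = r cos θ, y = r sin θ, dA = r dr dθ); the integrand becomes r^2, so

    ∬_D (curl F)_z dA = ∫_0^{2π} ∫_0^{2} (r^2) · r dr dθ.

Inner (r from 0 to 2): 4.
Outer (θ from 0 to 2π): 8π.

Therefore ∮_C F · dr = 8π.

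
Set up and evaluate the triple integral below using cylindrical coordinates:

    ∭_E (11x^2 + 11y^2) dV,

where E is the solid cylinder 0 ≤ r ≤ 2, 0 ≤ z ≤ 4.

In cylindrical coordinates, x = r cos(θ), y = r sin(θ), z = z, and dV = r dr dθ dz.

The integrand becomes 11r^2, so

    ∭_E (11x^2 + 11y^2) dV = ∫_{0}^{2π} ∫_{0}^{2} ∫_{0}^{4} (11r^2) · r dz dr dθ.

Inner (z): 44r^3.
Middle (r from 0 to 2): 176.
Outer (θ): 352π.

Therefore the triple integral equals 352π.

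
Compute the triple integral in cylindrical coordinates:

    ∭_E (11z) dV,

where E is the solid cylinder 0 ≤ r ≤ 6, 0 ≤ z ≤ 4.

In cylindrical coordinates, x = r cos(θ), y = r sin(θ), z = z, and dV = r dr dθ dz.

The integrand becomes 11z, so

    ∭_E (11z) dV = ∫_{0}^{2π} ∫_{0}^{6} ∫_{0}^{4} (11z) · r dz dr dθ.

Inner (z): 88r.
Middle (r from 0 to 6): 1584.
Outer (θ): 3168π.

Therefore the triple integral equals 3168π.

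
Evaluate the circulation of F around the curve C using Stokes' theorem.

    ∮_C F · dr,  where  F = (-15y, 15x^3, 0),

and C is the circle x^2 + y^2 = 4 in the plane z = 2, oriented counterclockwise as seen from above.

Let S be the flat disk x^2 + y^2 ≤ 4 in the plane z = 2, with upward unit normal n̂ = ẑ. By Stokes' theorem,

    ∮_C F · dr = ∬_S (∇ × F) · n̂ dS = ∬_D (curl F)_z dA,

where D is the disk x^2 + y^2 ≤ 4.

Compute the curl of F = (-15y, 15x^3, 0):
    (∇ × F)_x = ∂F_z/∂y - ∂F_y/∂z = 0,
    (∇ × F)_y = ∂F_x/∂z - ∂F_z/∂x = 0,
    (∇ × F)_z = ∂F_y/∂x - ∂F_x/∂y = 45x^2 + 15.

On z = 2, (curl F)_z = 45x^2 + 15.

Convert to polar (x = r cos θ, y = r sin θ, dA = r dr dθ); the integrand becomes 45r^2cos(θ)^2 + 15, so

    ∬_D (curl F)_z dA = ∫_0^{2π} ∫_0^{2} (45r^2cos(θ)^2 + 15) · r dr dθ.

Inner (r from 0 to 2): 180cos(θ)^2 + 30.
Outer (θ from 0 to 2π): 240π.

Therefore ∮_C F · dr = 240π.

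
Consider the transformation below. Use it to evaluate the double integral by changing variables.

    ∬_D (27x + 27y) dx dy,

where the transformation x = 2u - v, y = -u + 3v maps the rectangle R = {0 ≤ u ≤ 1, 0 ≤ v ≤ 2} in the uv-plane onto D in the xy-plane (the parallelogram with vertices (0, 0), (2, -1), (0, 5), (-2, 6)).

Compute the Jacobian determinant of (x, y) with respect to (u, v):

    ∂(x,y)/∂(u,v) = | 2  -1 | = (2)(3) - (-1)(-1) = 5.
                   | -1  3 |

Its absolute value is |J| = 5 (the area scaling factor).

Substituting x = 2u - v, y = -u + 3v into the integrand,

    27x + 27y → 27u + 54v,

so the integral becomes

    ∬_R (27u + 54v) · |J| du dv = ∫_0^1 ∫_0^2 (135u + 270v) dv du.

Inner (v): 270u + 540.
Outer (u): 675.

Therefore ∬_D (27x + 27y) dx dy = 675.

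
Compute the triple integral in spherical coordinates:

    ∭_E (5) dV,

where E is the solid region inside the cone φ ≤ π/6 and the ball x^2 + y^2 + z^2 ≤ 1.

In spherical coordinates, x = ρ sin(φ) cos(θ), y = ρ sin(φ) sin(θ), z = ρ cos(φ), and dV = ρ^2 sin(φ) dρ dφ dθ.

The integrand becomes 5, so

    ∭_E (5) dV = ∫_{0}^{2π} ∫_{0}^{π/6} ∫_{0}^{1} (5) · ρ^2 sin(φ) dρ dφ dθ.

Inner (ρ): 5sin(φ)/3.
Middle (φ): 5/3 - 5sqrt(3)/6.
Outer (θ): 5π (2 - sqrt(3))/3.

Therefore the triple integral equals 5π (2 - sqrt(3))/3.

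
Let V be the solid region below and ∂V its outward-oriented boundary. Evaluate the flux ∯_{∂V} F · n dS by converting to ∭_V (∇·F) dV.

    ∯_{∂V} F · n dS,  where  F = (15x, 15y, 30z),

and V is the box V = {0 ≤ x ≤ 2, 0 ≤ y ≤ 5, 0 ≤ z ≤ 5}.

By the divergence theorem,

    ∯_{∂V} F · n dS = ∭_V (∇ · F) dV.

Compute the divergence:
    ∇ · F = ∂F_x/∂x + ∂F_y/∂y + ∂F_z/∂z = 15 + 15 + 30 = 60.

V is a rectangular box, so dV = dx dy dz with 0 ≤ x ≤ 2, 0 ≤ y ≤ 5, 0 ≤ z ≤ 5.

Integrate (60) over V as an iterated integral:

    ∭_V (∇·F) dV = ∫_0^{2} ∫_0^{5} ∫_0^{5} (60) dz dy dx.

Inner (z from 0 to 5): 300.
Middle (y from 0 to 5): 1500.
Outer (x from 0 to 2): 3000.

Therefore ∯_{∂V} F · n dS = 3000.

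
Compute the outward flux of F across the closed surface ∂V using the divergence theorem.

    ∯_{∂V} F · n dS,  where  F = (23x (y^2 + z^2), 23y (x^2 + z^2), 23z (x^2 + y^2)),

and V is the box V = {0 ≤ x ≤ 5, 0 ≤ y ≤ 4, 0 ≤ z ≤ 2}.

By the divergence theorem,

    ∯_{∂V} F · n dS = ∭_V (∇ · F) dV.

Compute the divergence:
    ∇ · F = ∂F_x/∂x + ∂F_y/∂y + ∂F_z/∂z = 23y^2 + 23z^2 + 23x^2 + 23z^2 + 23x^2 + 23y^2 = 46x^2 + 46y^2 + 46z^2.

V is a rectangular box, so dV = dx dy dz with 0 ≤ x ≤ 5, 0 ≤ y ≤ 4, 0 ≤ z ≤ 2.

Integrate (46x^2 + 46y^2 + 46z^2) over V as an iterated integral:

    ∭_V (∇·F) dV = ∫_0^{5} ∫_0^{4} ∫_0^{2} (46x^2 + 46y^2 + 46z^2) dz dy dx.

Inner (z from 0 to 2): 92x^2 + 92y^2 + 368/3.
Middle (y from 0 to 4): 368x^2 + 7360/3.
Outer (x from 0 to 5): 27600.

Therefore ∯_{∂V} F · n dS = 27600.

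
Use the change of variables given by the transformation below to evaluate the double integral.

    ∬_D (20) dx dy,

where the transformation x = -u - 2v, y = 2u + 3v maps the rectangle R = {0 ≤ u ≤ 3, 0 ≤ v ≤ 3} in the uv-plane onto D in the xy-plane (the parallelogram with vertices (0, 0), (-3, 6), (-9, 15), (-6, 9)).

Compute the Jacobian determinant of (x, y) with respect to (u, v):

    ∂(x,y)/∂(u,v) = | -1  -2 | = (-1)(3) - (-2)(2) = 1.
                   | 2  3 |

Its absolute value is |J| = 1 (the area scaling factor).

Substituting x = -u - 2v, y = 2u + 3v into the integrand,

    20 → 20,

so the integral becomes

    ∬_R (20) · |J| du dv = ∫_0^3 ∫_0^3 (20) dv du.

Inner (v): 60.
Outer (u): 180.

Therefore ∬_D (20) dx dy = 180.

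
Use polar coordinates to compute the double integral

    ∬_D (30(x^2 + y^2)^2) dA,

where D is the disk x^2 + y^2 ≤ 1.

The region D is 0 ≤ r ≤ 1, 0 ≤ θ ≤ 2π in polar coordinates, where x = r cos(θ), y = r sin(θ), and dA = r dr dθ.

Under the substitution, the integrand becomes 30r^4, so

    ∬_D (30(x^2 + y^2)^2) dA = ∫_{0}^{2π} ∫_{0}^{1} (30r^4) · r dr dθ.

Inner integral (in r): ∫_{0}^{1} (30r^4) · r dr = 5.

Outer integral (in θ): ∫_{0}^{2π} (5) dθ = 10π.

Therefore ∬_D (30(x^2 + y^2)^2) dA = 10π.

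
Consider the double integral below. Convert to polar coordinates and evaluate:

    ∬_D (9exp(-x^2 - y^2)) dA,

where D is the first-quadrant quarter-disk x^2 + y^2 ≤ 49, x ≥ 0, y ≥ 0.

The region D is 0 ≤ r ≤ 7, 0 ≤ θ ≤ π/2 in polar coordinates, where x = r cos(θ), y = r sin(θ), and dA = r dr dθ.

Under the substitution, the integrand becomes 9exp(-r^2), so

    ∬_D (9exp(-x^2 - y^2)) dA = ∫_{0}^{π/2} ∫_{0}^{7} (9exp(-r^2)) · r dr dθ.

Inner integral (in r): ∫_{0}^{7} (9exp(-r^2)) · r dr = 9/2 - 9exp(-49)/2.

Outer integral (in θ): ∫_{0}^{π/2} (9/2 - 9exp(-49)/2) dθ = -9π (1 - exp(49))exp(-49)/4.

Therefore ∬_D (9exp(-x^2 - y^2)) dA = -9π (1 - exp(49))exp(-49)/4.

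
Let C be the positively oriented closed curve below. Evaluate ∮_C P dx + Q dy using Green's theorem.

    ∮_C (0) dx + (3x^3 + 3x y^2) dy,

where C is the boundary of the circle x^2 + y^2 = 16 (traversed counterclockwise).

Green's theorem converts the closed line integral into a double integral over the enclosed region D:

    ∮_C P dx + Q dy = ∬_D (∂Q/∂x - ∂P/∂y) dA.

Here P = 0, Q = 3x^3 + 3x y^2, so

    ∂Q/∂x = 9x^2 + 3y^2,    ∂P/∂y = 0,
    ∂Q/∂x - ∂P/∂y = 9x^2 + 3y^2.

D is the region x^2 + y^2 ≤ 16. Evaluating the double integral:

In polar coordinates (x = r cos θ, y = r sin θ, dA = r dr dθ) the integrand becomes 3r^2(cos(2θ) + 2), so

    ∬_D (9x^2 + 3y^2) dA = ∫_0^{2π} ∫_0^{4} (3r^2(cos(2θ) + 2)) · r dr dθ.

Inner (r from 0 to 4): 192cos(2θ) + 384.
Outer (θ from 0 to 2π): 768π.

Therefore ∮_C P dx + Q dy = 768π.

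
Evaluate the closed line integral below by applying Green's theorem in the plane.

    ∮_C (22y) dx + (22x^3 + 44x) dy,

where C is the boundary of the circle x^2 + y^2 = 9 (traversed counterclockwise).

Green's theorem converts the closed line integral into a double integral over the enclosed region D:

    ∮_C P dx + Q dy = ∬_D (∂Q/∂x - ∂P/∂y) dA.

Here P = 22y, Q = 22x^3 + 44x, so

    ∂Q/∂x = 66x^2 + 44,    ∂P/∂y = 22,
    ∂Q/∂x - ∂P/∂y = 66x^2 + 22.

D is the region x^2 + y^2 ≤ 9. Evaluating the double integral:

In polar coordinates (x = r cos θ, y = r sin θ, dA = r dr dθ) the integrand becomes 66r^2cos(θ)^2 + 22, so

    ∬_D (66x^2 + 22) dA = ∫_0^{2π} ∫_0^{3} (66r^2cos(θ)^2 + 22) · r dr dθ.

Inner (r from 0 to 3): 2673cos(θ)^2/2 + 99.
Outer (θ from 0 to 2π): 3069π/2.

Therefore ∮_C P dx + Q dy = 3069π/2.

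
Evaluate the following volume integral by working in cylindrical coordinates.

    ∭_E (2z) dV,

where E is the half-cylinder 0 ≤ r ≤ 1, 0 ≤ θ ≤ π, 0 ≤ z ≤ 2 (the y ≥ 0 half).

In cylindrical coordinates, x = r cos(θ), y = r sin(θ), z = z, and dV = r dr dθ dz.

The integrand becomes 2z, so

    ∭_E (2z) dV = ∫_{0}^{π} ∫_{0}^{1} ∫_{0}^{2} (2z) · r dz dr dθ.

Inner (z): 4r.
Middle (r from 0 to 1): 2.
Outer (θ): 2π.

Therefore the triple integral equals 2π.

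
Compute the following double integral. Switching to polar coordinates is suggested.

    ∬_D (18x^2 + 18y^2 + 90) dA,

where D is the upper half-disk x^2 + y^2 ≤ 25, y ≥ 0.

The region D is 0 ≤ r ≤ 5, 0 ≤ θ ≤ π in polar coordinates, where x = r cos(θ), y = r sin(θ), and dA = r dr dθ.

Under the substitution, the integrand becomes 18r^2 + 90, so

    ∬_D (18x^2 + 18y^2 + 90) dA = ∫_{0}^{π} ∫_{0}^{5} (18r^2 + 90) · r dr dθ.

Inner integral (in r): ∫_{0}^{5} (18r^2 + 90) · r dr = 7875/2.

Outer integral (in θ): ∫_{0}^{π} (7875/2) dθ = 7875π/2.

Therefore ∬_D (18x^2 + 18y^2 + 90) dA = 7875π/2.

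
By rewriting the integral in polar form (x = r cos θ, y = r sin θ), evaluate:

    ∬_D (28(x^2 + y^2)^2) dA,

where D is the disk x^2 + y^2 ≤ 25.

The region D is 0 ≤ r ≤ 5, 0 ≤ θ ≤ 2π in polar coordinates, where x = r cos(θ), y = r sin(θ), and dA = r dr dθ.

Under the substitution, the integrand becomes 28r^4, so

    ∬_D (28(x^2 + y^2)^2) dA = ∫_{0}^{2π} ∫_{0}^{5} (28r^4) · r dr dθ.

Inner integral (in r): ∫_{0}^{5} (28r^4) · r dr = 218750/3.

Outer integral (in θ): ∫_{0}^{2π} (218750/3) dθ = 437500π/3.

Therefore ∬_D (28(x^2 + y^2)^2) dA = 437500π/3.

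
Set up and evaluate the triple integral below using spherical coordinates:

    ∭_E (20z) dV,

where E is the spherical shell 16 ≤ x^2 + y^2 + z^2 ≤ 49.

In spherical coordinates, x = ρ sin(φ) cos(θ), y = ρ sin(φ) sin(θ), z = ρ cos(φ), and dV = ρ^2 sin(φ) dρ dφ dθ.

The integrand becomes 20ρ cos(φ), so

    ∭_E (20z) dV = ∫_{0}^{2π} ∫_{0}^{π} ∫_{4}^{7} (20ρ cos(φ)) · ρ^2 sin(φ) dρ dφ dθ.

Inner (ρ): 10725sin(2φ)/2.
Middle (φ): 0.
Outer (θ): 0.

Therefore the triple integral equals 0.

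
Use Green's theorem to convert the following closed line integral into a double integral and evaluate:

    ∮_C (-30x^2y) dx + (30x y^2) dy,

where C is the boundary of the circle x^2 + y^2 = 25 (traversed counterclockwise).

Green's theorem converts the closed line integral into a double integral over the enclosed region D:

    ∮_C P dx + Q dy = ∬_D (∂Q/∂x - ∂P/∂y) dA.

Here P = -30x^2y, Q = 30x y^2, so

    ∂Q/∂x = 30y^2,    ∂P/∂y = -30x^2,
    ∂Q/∂x - ∂P/∂y = 30x^2 + 30y^2.

D is the region x^2 + y^2 ≤ 25. Evaluating the double integral:

In polar coordinates (x = r cos θ, y = r sin θ, dA = r dr dθ) the integrand becomes 30r^2, so

    ∬_D (30x^2 + 30y^2) dA = ∫_0^{2π} ∫_0^{5} (30r^2) · r dr dθ.

Inner (r from 0 to 5): 9375/2.
Outer (θ from 0 to 2π): 9375π.

Therefore ∮_C P dx + Q dy = 9375π.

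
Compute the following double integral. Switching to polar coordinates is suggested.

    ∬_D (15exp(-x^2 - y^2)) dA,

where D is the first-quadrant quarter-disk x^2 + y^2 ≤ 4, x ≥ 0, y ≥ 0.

The region D is 0 ≤ r ≤ 2, 0 ≤ θ ≤ π/2 in polar coordinates, where x = r cos(θ), y = r sin(θ), and dA = r dr dθ.

Under the substitution, the integrand becomes 15exp(-r^2), so

    ∬_D (15exp(-x^2 - y^2)) dA = ∫_{0}^{π/2} ∫_{0}^{2} (15exp(-r^2)) · r dr dθ.

Inner integral (in r): ∫_{0}^{2} (15exp(-r^2)) · r dr = 15/2 - 15exp(-4)/2.

Outer integral (in θ): ∫_{0}^{π/2} (15/2 - 15exp(-4)/2) dθ = -15π (1 - exp(4))exp(-4)/4.

Therefore ∬_D (15exp(-x^2 - y^2)) dA = -15π (1 - exp(4))exp(-4)/4.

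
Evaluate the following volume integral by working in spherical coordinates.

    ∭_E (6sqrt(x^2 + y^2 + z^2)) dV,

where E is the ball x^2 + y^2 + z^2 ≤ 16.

In spherical coordinates, x = ρ sin(φ) cos(θ), y = ρ sin(φ) sin(θ), z = ρ cos(φ), and dV = ρ^2 sin(φ) dρ dφ dθ.

The integrand becomes 6ρ, so

    ∭_E (6sqrt(x^2 + y^2 + z^2)) dV = ∫_{0}^{2π} ∫_{0}^{π} ∫_{0}^{4} (6ρ) · ρ^2 sin(φ) dρ dφ dθ.

Inner (ρ): 384sin(φ).
Middle (φ): 768.
Outer (θ): 1536π.

Therefore the triple integral equals 1536π.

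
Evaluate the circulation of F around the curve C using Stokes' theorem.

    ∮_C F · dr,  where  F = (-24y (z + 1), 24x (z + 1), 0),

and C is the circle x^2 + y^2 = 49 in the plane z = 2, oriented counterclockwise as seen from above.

Let S be the flat disk x^2 + y^2 ≤ 49 in the plane z = 2, with upward unit normal n̂ = ẑ. By Stokes' theorem,

    ∮_C F · dr = ∬_S (∇ × F) · n̂ dS = ∬_D (curl F)_z dA,

where D is the disk x^2 + y^2 ≤ 49.

Compute the curl of F = (-24y (z + 1), 24x (z + 1), 0):
    (∇ × F)_x = ∂F_z/∂y - ∂F_y/∂z = -24x,
    (∇ × F)_y = ∂F_x/∂z - ∂F_z/∂x = -24y,
    (∇ × F)_z = ∂F_y/∂x - ∂F_x/∂y = 48z + 48.

On z = 2, (curl F)_z = 144.

Convert to polar (x = r cos θ, y = r sin θ, dA = r dr dθ); the integrand becomes 144, so

    ∬_D (curl F)_z dA = ∫_0^{2π} ∫_0^{7} (144) · r dr dθ.

Inner (r from 0 to 7): 3528.
Outer (θ from 0 to 2π): 7056π.

Therefore ∮_C F · dr = 7056π.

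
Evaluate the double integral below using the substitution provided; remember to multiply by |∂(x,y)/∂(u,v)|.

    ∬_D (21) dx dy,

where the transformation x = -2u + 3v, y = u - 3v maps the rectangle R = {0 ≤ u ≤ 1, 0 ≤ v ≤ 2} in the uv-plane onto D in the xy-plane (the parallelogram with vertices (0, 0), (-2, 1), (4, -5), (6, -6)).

Compute the Jacobian determinant of (x, y) with respect to (u, v):

    ∂(x,y)/∂(u,v) = | -2  3 | = (-2)(-3) - (3)(1) = 3.
                   | 1  -3 |

Its absolute value is |J| = 3 (the area scaling factor).

Substituting x = -2u + 3v, y = u - 3v into the integrand,

    21 → 21,

so the integral becomes

    ∬_R (21) · |J| du dv = ∫_0^1 ∫_0^2 (63) dv du.

Inner (v): 126.
Outer (u): 126.

Therefore ∬_D (21) dx dy = 126.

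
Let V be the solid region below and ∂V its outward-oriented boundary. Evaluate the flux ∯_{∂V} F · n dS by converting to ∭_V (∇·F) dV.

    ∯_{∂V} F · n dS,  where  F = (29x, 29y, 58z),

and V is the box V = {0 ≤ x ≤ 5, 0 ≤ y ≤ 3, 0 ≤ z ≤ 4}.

By the divergence theorem,

    ∯_{∂V} F · n dS = ∭_V (∇ · F) dV.

Compute the divergence:
    ∇ · F = ∂F_x/∂x + ∂F_y/∂y + ∂F_z/∂z = 29 + 29 + 58 = 116.

V is a rectangular box, so dV = dx dy dz with 0 ≤ x ≤ 5, 0 ≤ y ≤ 3, 0 ≤ z ≤ 4.

Integrate (116) over V as an iterated integral:

    ∭_V (∇·F) dV = ∫_0^{5} ∫_0^{3} ∫_0^{4} (116) dz dy dx.

Inner (z from 0 to 4): 464.
Middle (y from 0 to 3): 1392.
Outer (x from 0 to 5): 6960.

Therefore ∯_{∂V} F · n dS = 6960.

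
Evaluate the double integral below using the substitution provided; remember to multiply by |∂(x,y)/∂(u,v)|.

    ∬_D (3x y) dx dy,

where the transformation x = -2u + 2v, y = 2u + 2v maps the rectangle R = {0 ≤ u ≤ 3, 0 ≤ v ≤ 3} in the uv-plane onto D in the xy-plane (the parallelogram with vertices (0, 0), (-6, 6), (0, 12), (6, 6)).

Compute the Jacobian determinant of (x, y) with respect to (u, v):

    ∂(x,y)/∂(u,v) = | -2  2 | = (-2)(2) - (2)(2) = -8.
                   | 2  2 |

Its absolute value is |J| = 8 (the area scaling factor).

Substituting x = -2u + 2v, y = 2u + 2v into the integrand,

    3x y → -12u^2 + 12v^2,

so the integral becomes

    ∬_R (-12u^2 + 12v^2) · |J| du dv = ∫_0^3 ∫_0^3 (-96u^2 + 96v^2) dv du.

Inner (v): 864 - 288u^2.
Outer (u): 0.

Therefore ∬_D (3x y) dx dy = 0.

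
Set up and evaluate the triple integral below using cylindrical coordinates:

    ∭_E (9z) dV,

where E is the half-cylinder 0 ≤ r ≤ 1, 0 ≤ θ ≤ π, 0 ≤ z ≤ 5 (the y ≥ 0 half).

In cylindrical coordinates, x = r cos(θ), y = r sin(θ), z = z, and dV = r dr dθ dz.

The integrand becomes 9z, so

    ∭_E (9z) dV = ∫_{0}^{π} ∫_{0}^{1} ∫_{0}^{5} (9z) · r dz dr dθ.

Inner (z): 225r/2.
Middle (r from 0 to 1): 225/4.
Outer (θ): 225π/4.

Therefore the triple integral equals 225π/4.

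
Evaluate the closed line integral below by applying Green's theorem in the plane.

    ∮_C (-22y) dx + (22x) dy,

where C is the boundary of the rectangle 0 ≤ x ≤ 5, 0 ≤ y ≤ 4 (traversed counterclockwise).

Green's theorem converts the closed line integral into a double integral over the enclosed region D:

    ∮_C P dx + Q dy = ∬_D (∂Q/∂x - ∂P/∂y) dA.

Here P = -22y, Q = 22x, so

    ∂Q/∂x = 22,    ∂P/∂y = -22,
    ∂Q/∂x - ∂P/∂y = 44.

D is the region 0 ≤ x ≤ 5, 0 ≤ y ≤ 4. Evaluating the double integral:

    ∬_D (44) dA = ∫_0^{5} ∫_0^{4} (44) dy dx.

Inner (y from 0 to 4): 176.
Outer (x from 0 to 5): 880.

Therefore ∮_C P dx + Q dy = 880.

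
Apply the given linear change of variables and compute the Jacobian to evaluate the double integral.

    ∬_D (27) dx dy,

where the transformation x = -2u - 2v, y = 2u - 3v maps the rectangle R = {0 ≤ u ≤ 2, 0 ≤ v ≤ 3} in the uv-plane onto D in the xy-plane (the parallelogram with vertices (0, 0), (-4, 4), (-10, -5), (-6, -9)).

Compute the Jacobian determinant of (x, y) with respect to (u, v):

    ∂(x,y)/∂(u,v) = | -2  -2 | = (-2)(-3) - (-2)(2) = 10.
                   | 2  -3 |

Its absolute value is |J| = 10 (the area scaling factor).

Substituting x = -2u - 2v, y = 2u - 3v into the integrand,

    27 → 27,

so the integral becomes

    ∬_R (27) · |J| du dv = ∫_0^2 ∫_0^3 (270) dv du.

Inner (v): 810.
Outer (u): 1620.

Therefore ∬_D (27) dx dy = 1620.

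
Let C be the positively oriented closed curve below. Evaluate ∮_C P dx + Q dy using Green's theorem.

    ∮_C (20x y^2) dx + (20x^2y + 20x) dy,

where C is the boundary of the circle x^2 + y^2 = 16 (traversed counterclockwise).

Green's theorem converts the closed line integral into a double integral over the enclosed region D:

    ∮_C P dx + Q dy = ∬_D (∂Q/∂x - ∂P/∂y) dA.

Here P = 20x y^2, Q = 20x^2y + 20x, so

    ∂Q/∂x = 40x y + 20,    ∂P/∂y = 40x y,
    ∂Q/∂x - ∂P/∂y = 20.

D is the region x^2 + y^2 ≤ 16. Evaluating the double integral:

In polar coordinates (x = r cos θ, y = r sin θ, dA = r dr dθ) the integrand becomes 20, so

    ∬_D (20) dA = ∫_0^{2π} ∫_0^{4} (20) · r dr dθ.

Inner (r from 0 to 4): 160.
Outer (θ from 0 to 2π): 320π.

Therefore ∮_C P dx + Q dy = 320π.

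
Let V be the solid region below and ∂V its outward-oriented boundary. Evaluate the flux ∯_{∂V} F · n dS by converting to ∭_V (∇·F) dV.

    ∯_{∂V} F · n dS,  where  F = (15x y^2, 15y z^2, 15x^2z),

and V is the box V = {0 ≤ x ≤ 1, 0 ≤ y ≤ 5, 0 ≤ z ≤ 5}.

By the divergence theorem,

    ∯_{∂V} F · n dS = ∭_V (∇ · F) dV.

Compute the divergence:
    ∇ · F = ∂F_x/∂x + ∂F_y/∂y + ∂F_z/∂z = 15y^2 + 15z^2 + 15x^2 = 15x^2 + 15y^2 + 15z^2.

V is a rectangular box, so dV = dx dy dz with 0 ≤ x ≤ 1, 0 ≤ y ≤ 5, 0 ≤ z ≤ 5.

Integrate (15x^2 + 15y^2 + 15z^2) over V as an iterated integral:

    ∭_V (∇·F) dV = ∫_0^{1} ∫_0^{5} ∫_0^{5} (15x^2 + 15y^2 + 15z^2) dz dy dx.

Inner (z from 0 to 5): 75x^2 + 75y^2 + 625.
Middle (y from 0 to 5): 375x^2 + 6250.
Outer (x from 0 to 1): 6375.

Therefore ∯_{∂V} F · n dS = 6375.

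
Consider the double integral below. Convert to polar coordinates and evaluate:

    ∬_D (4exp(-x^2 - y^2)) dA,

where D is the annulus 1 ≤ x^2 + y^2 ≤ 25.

The region D is 1 ≤ r ≤ 5, 0 ≤ θ ≤ 2π in polar coordinates, where x = r cos(θ), y = r sin(θ), and dA = r dr dθ.

Under the substitution, the integrand becomes 4exp(-r^2), so

    ∬_D (4exp(-x^2 - y^2)) dA = ∫_{0}^{2π} ∫_{1}^{5} (4exp(-r^2)) · r dr dθ.

Inner integral (in r): ∫_{1}^{5} (4exp(-r^2)) · r dr = -(2 - 2exp(24))exp(-25).

Outer integral (in θ): ∫_{0}^{2π} (-(2 - 2exp(24))exp(-25)) dθ = -4π (1 - exp(24))exp(-25).

Therefore ∬_D (4exp(-x^2 - y^2)) dA = -4π (1 - exp(24))exp(-25).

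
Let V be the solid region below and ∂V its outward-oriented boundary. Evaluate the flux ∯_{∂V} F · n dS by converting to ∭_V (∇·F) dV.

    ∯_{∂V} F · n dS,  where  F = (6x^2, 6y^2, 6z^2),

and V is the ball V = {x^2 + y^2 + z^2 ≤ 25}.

By the divergence theorem,

    ∯_{∂V} F · n dS = ∭_V (∇ · F) dV.

Compute the divergence:
    ∇ · F = ∂F_x/∂x + ∂F_y/∂y + ∂F_z/∂z = 12x + 12y + 12z.

In spherical coordinates, x = ρ sin(φ) cos(θ), y = ρ sin(φ) sin(θ), z = ρ cos(φ), dV = ρ^2 sin(φ) dρ dφ dθ, with 0 ≤ ρ ≤ 5, 0 ≤ φ ≤ π, 0 ≤ θ ≤ 2π.

The integrand, after substitution and multiplying by the volume element, becomes (12ρ (sqrt(2)sin(φ)sin(θ + π/4) + cos(φ))) · ρ^2 sin(φ), so

    ∭_V (∇·F) dV = ∫_0^{2π} ∫_0^{π} ∫_0^{5} (12ρ (sqrt(2)sin(φ)sin(θ + π/4) + cos(φ))) · ρ^2 sin(φ) dρ dφ dθ.

Inner (ρ from 0 to 5): 1875(sqrt(2)sin(φ)sin(θ + π/4) + cos(φ))sin(φ).
Middle (φ from 0 to π): 1875sqrt(2)π sin(θ + π/4)/2.
Outer (θ from 0 to 2π): 0.

Therefore ∯_{∂V} F · n dS = 0.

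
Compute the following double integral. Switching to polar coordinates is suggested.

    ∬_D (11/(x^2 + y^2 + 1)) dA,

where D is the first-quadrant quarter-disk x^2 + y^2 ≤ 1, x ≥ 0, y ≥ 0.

The region D is 0 ≤ r ≤ 1, 0 ≤ θ ≤ π/2 in polar coordinates, where x = r cos(θ), y = r sin(θ), and dA = r dr dθ.

Under the substitution, the integrand becomes 11/(r^2 + 1), so

    ∬_D (11/(x^2 + y^2 + 1)) dA = ∫_{0}^{π/2} ∫_{0}^{1} (11/(r^2 + 1)) · r dr dθ.

Inner integral (in r): ∫_{0}^{1} (11/(r^2 + 1)) · r dr = 11log(2)/2.

Outer integral (in θ): ∫_{0}^{π/2} (11log(2)/2) dθ = 11π log(2)/4.

Therefore ∬_D (11/(x^2 + y^2 + 1)) dA = 11π log(2)/4.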